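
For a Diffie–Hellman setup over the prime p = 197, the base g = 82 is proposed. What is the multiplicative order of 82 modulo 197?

ord(82) | φ(197) = 197 − 1 = 196 = 2^2 · 7^2.
Divisors of 196: 1, 2, 4, 7, 14, 28, 49, 98, 196.
Test each divisor d:
82^1 ≡ 82 (mod 197)
82^2 ≡ 26 (mod 197)
82^4 ≡ 85 (mod 197)
82^7 ≡ 177 (mod 197)
82^14 ≡ 6 (mod 197)
82^28 ≡ 36 (mod 197)
82^49 ≡ 14 (mod 197)
82^98 ≡ 196 (mod 197)
82^196 ≡ 1 (mod 197) ✓
Therefore the multiplicative order of 82 modulo 197 is 196.

196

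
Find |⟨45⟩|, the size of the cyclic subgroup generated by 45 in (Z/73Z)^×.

72

The order of 45 must divide φ(73) = 73 − 1 = 72 = 2^3 · 3^2.
Divisors of 72: 1, 2, 3, 4, 6, 8, 9, 12, 18, 24, 36, 72.
Evaluate successive powers at the divisors of 72:
45^1 ≡ 45 (mod 73)
45^2 ≡ 54 (mod 73)
45^3 ≡ 21 (mod 73)
45^4 ≡ 69 (mod 73)
45^6 ≡ 3 (mod 73)
45^8 ≡ 16 (mod 73)
45^9 ≡ 63 (mod 73)
45^12 ≡ 9 (mod 73)
45^18 ≡ 27 (mod 73)
45^24 ≡ 8 (mod 73)
45^36 ≡ 72 (mod 73)
45^72 ≡ 1 (mod 73) ✓
The smallest such exponent is 72, so the order of 45 is 72.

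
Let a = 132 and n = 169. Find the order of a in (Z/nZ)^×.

The order of 132 must divide φ(169) = φ(13^2) = 13·(13−1) = 156 = 2^2 · 3 · 13.
Divisors of 156: 1, 2, 3, 4, 6, 12, 13, 26, 39, 52, 78, 156.
Check 132^d mod 169 for each divisor in increasing order:
132^1 ≡ 132 (mod 169)
132^2 ≡ 17 (mod 169)
132^3 ≡ 47 (mod 169)
132^4 ≡ 120 (mod 169)
132^6 ≡ 12 (mod 169)
132^12 ≡ 144 (mod 169)
132^13 ≡ 80 (mod 169)
132^26 ≡ 147 (mod 169)
132^39 ≡ 99 (mod 169)
132^52 ≡ 146 (mod 169)
132^78 ≡ 168 (mod 169)
132^156 ≡ 1 (mod 169) ✓
The smallest such exponent is 156, so the order of 132 is 156.

156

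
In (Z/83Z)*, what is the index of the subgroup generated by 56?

1

The order of 56 must divide φ(83) = 83 − 1 = 82 = 2 · 41.
Divisors of 82: 1, 2, 41, 82.
Evaluate successive powers at the divisors of 82:
56^1 ≡ 56 (mod 83)
56^2 ≡ 65 (mod 83)
56^41 ≡ 82 (mod 83)
56^82 ≡ 1 (mod 83) ✓
So ord_83(56) = 82, hence |⟨56⟩| = 82.
The index is φ(83) / ord(56) = 82 / 82 = 1.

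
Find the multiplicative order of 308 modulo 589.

90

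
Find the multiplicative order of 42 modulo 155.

ord(42) | φ(155) = φ(5·31) = (5−1)·(31−1) = 4·30 = 120 = 2^3 · 3 · 5.
Divisors of 120: 1, 2, 3, 4, 5, 6, 8, 10, 12, 15, 20, 24, 30, 40, 60, 120.
Compute 42^d (mod 155) for the divisors d until we hit 1:
42^1 ≡ 42 (mod 155)
42^2 ≡ 59 (mod 155)
42^3 ≡ 153 (mod 155)
42^4 ≡ 71 (mod 155)
42^5 ≡ 37 (mod 155)
42^6 ≡ 4 (mod 155)
42^8 ≡ 81 (mod 155)
42^10 ≡ 129 (mod 155)
42^12 ≡ 16 (mod 155)
42^15 ≡ 123 (mod 155)
42^20 ≡ 56 (mod 155)
42^24 ≡ 101 (mod 155)
42^30 ≡ 94 (mod 155)
42^40 ≡ 36 (mod 155)
42^60 ≡ 1 (mod 155) ✓
So ord_155(42) = 60.

60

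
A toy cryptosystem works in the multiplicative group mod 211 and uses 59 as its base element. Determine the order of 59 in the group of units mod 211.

105

Since 59 ∈ (Z/211Z)^×, its order divides φ(211) = 211 − 1 = 210 = 2 · 3 · 5 · 7.
Divisors of 210: 1, 2, 3, 5, 6, 7, 10, 14, 15, 21, 30, 35, 42, 70, 105, 210.
Compute 59^d (mod 211) for the divisors d until we hit 1:
59^1 ≡ 59 (mod 211)
59^2 ≡ 105 (mod 211)
59^3 ≡ 76 (mod 211)
59^5 ≡ 173 (mod 211)
59^6 ≡ 79 (mod 211)
59^7 ≡ 19 (mod 211)
59^10 ≡ 178 (mod 211)
59^14 ≡ 150 (mod 211)
59^15 ≡ 199 (mod 211)
59^21 ≡ 107 (mod 211)
59^30 ≡ 144 (mod 211)
59^35 ≡ 14 (mod 211)
59^42 ≡ 55 (mod 211)
59^70 ≡ 196 (mod 211)
59^105 ≡ 1 (mod 211) ✓
The smallest such exponent is 105, so the order of 59 is 105.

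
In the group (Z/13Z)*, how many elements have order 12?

φ(13) = 13 − 1 = 12 = 2^2 · 3.
In a cyclic group of order 12, there are φ(d) elements of order d for each divisor d of 12, and zero for non-divisors.
12 = 2^2 · 3 divides 12, and φ(12) = 4.

4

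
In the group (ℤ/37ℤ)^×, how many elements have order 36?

12

φ(37) = 37 − 1 = 36 = 2^2 · 3^2.
In a cyclic group of order 36, there are φ(d) elements of order d for each divisor d of 36, and zero for non-divisors.
36 = 2^2 · 3^2 divides 36, and φ(36) = 12.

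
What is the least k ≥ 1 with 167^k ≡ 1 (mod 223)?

74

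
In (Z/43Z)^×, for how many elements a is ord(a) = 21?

12

φ(43) = 43 − 1 = 42 = 2 · 3 · 7.
(Z/43Z)^× is cyclic (|G| = 42); a cyclic group of order m has exactly φ(d) elements of each order d | m, and none otherwise.
21 = 3 · 7 divides 42, and φ(21) = 12.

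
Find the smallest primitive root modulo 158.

3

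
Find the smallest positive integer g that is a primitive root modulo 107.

φ(107) = 107 − 1 = 106 = 2 · 53.
Test candidates g = 2, 3, … against the prime factors q ∈ {2, 53} of φ(107): g is a generator iff g^(106/q) ≢ 1 for every such q.
g = 2: 2^53 ≡ 106; 2^2 ≡ 4 — none is 1, so 2 is a primitive root.
So 2 is the smallest generator of (Z/107Z)^×.

2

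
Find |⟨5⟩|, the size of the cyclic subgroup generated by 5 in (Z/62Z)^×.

3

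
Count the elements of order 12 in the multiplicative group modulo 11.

0

φ(11) = 11 − 1 = 10 = 2 · 5.
(Z/11Z)^× is cyclic (|G| = 10); a cyclic group of order m has exactly φ(d) elements of each order d | m, and none otherwise.
Here 10 is not a multiple of 12, so there are no elements of order 12.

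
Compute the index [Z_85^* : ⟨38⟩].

16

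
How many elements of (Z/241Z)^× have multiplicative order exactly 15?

8

φ(241) = 241 − 1 = 240 = 2^4 · 3 · 5.
In a cyclic group of order 240, there are φ(d) elements of order d for each divisor d of 240, and zero for non-divisors.
15 = 3 · 5 divides 240, and φ(15) = 8.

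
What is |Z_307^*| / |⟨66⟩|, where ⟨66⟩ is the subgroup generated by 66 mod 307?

Since 66 ∈ (Z/307Z)^×, its order divides φ(307) = 307 − 1 = 306 = 2 · 3^2 · 17.
Divisors of 306: 1, 2, 3, 6, 9, 17, 18, 34, 51, 102, 153, 306.
Test each divisor d:
66^1 ≡ 66 (mod 307)
66^2 ≡ 58 (mod 307)
66^3 ≡ 144 (mod 307)
66^6 ≡ 167 (mod 307)
66^9 ≡ 102 (mod 307)
66^17 ≡ 46 (mod 307)
66^18 ≡ 273 (mod 307)
66^34 ≡ 274 (mod 307)
66^51 ≡ 17 (mod 307)
66^102 ≡ 289 (mod 307)
66^153 ≡ 1 (mod 307) ✓
The order of 66 is 153, so the subgroup it generates has 153 elements.
[(Z/307Z)^× : ⟨66⟩] = 306/153 = 2.

2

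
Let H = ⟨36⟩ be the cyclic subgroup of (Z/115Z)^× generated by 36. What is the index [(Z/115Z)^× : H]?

8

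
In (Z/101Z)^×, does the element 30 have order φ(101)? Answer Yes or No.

No

φ(101) = 101 − 1 = 100 = 2^2 · 5^2.
30 is a primitive root mod 101 iff 30^(φ(101)/q) ≢ 1 for every prime q | φ(101), i.e. q ∈ {2, 5}.
30^50 ≡ 1 (mod 101)  [q = 2: ≡ 1 ✗]
30^20 ≡ 84 (mod 101)  [q = 5: ≢ 1 ✓]
The check at q = 2 fails, so 30 generates a proper subgroup.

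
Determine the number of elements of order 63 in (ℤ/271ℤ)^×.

0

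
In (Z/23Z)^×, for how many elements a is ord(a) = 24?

φ(23) = 23 − 1 = 22 = 2 · 11.
(Z/23Z)^× is cyclic (|G| = 22); a cyclic group of order m has exactly φ(d) elements of each order d | m, and none otherwise.
Here 22 is not a multiple of 24, so there are no elements of order 24.

0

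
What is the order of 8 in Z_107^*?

ord(8) | φ(107) = 107 − 1 = 106 = 2 · 53.
Divisors of 106: 1, 2, 53, 106.
Test each divisor d:
8^1 ≡ 8
8^2 ≡ 64
8^53 ≡ 106
8^106 ≡ 1
The smallest such exponent is 106, so the order of 8 is 106.

106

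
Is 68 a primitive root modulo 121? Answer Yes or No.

Yes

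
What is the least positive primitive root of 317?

2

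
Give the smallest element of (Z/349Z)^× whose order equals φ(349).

2

φ(349) = 349 − 1 = 348 = 2^2 · 3 · 29.
Test candidates g = 2, 3, … against the prime factors q ∈ {2, 3, 29} of φ(349): g is a generator iff g^(348/q) ≢ 1 for every such q.
g = 2: 2^174 ≡ 348; 2^116 ≡ 226; 2^12 ≡ 257 — none is 1, so 2 is a primitive root.
The smallest primitive root modulo 349 is 2.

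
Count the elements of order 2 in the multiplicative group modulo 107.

1

φ(107) = 107 − 1 = 106 = 2 · 53.
In a cyclic group of order 106, there are φ(d) elements of order d for each divisor d of 106, and zero for non-divisors.
2 | 106, and φ(2) = 2 − 1 = 1.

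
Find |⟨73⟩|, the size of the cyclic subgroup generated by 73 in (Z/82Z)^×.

Since 73 ∈ (Z/82Z)^×, its order divides φ(82) = φ(2)·φ(41) = 1·40 = 40 = 2^3 · 5.
Divisors of 40: 1, 2, 4, 5, 8, 10, 20, 40.
Evaluate successive powers at the divisors of 40:
73^1 ≡ 73 (mod 82)
73^2 ≡ 81 (mod 82)
73^4 ≡ 1 (mod 82) ✓
So ord_82(73) = 4.

4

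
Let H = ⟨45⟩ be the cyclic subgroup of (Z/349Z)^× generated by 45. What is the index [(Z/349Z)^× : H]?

6

By Lagrange's theorem, ord_349(45) divides φ(349) = 349 − 1 = 348 = 2^2 · 3 · 29.
Divisors of 348: 1, 2, 3, 4, 6, 12, 29, 58, 87, 116, 174, 348.
Compute 45^d (mod 349) for the divisors d until we hit 1:
45^1 ≡ 45 (mod 349)
45^2 ≡ 280 (mod 349)
45^3 ≡ 36 (mod 349)
45^4 ≡ 224 (mod 349)
45^6 ≡ 249 (mod 349)
45^12 ≡ 228 (mod 349)
45^29 ≡ 348 (mod 349)
45^58 ≡ 1 (mod 349) ✓
So ord_349(45) = 58, hence |⟨45⟩| = 58.
[(Z/349Z)^× : ⟨45⟩] = 348/58 = 6.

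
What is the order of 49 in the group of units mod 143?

30

ord(49) | φ(143) = φ(11·13) = (11−1)·(13−1) = 10·12 = 120 = 2^3 · 3 · 5.
Divisors of 120: 1, 2, 3, 4, 5, 6, 8, 10, 12, 15, 20, 24, 30, 40, 60, 120.
Test each divisor d:
49^1 ≡ 49
49^2 ≡ 113
49^3 ≡ 103
49^4 ≡ 42
49^5 ≡ 56
49^6 ≡ 27
49^8 ≡ 48
49^10 ≡ 133
49^12 ≡ 14
49^15 ≡ 12
49^20 ≡ 100
49^24 ≡ 53
49^30 ≡ 1
So ord_143(49) = 30.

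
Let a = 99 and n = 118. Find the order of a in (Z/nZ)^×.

ord(99) | φ(118) = φ(2)·φ(59) = 1·58 = 58 = 2 · 29.
Divisors of 58: 1, 2, 29, 58.
Test each divisor d:
99^1 ≡ 99 (mod 118)
99^2 ≡ 7 (mod 118)
99^29 ≡ 117 (mod 118)
99^58 ≡ 1 (mod 118) ✓
Hence ord(99) = 58.

58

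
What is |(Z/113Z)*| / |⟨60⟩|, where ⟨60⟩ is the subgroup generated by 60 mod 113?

4

By Lagrange's theorem, ord_113(60) divides φ(113) = 113 − 1 = 112 = 2^4 · 7.
Divisors of 112: 1, 2, 4, 7, 8, 14, 16, 28, 56, 112.
Test each divisor d:
60^1 ≡ 60
60^2 ≡ 97
60^4 ≡ 30
60^7 ≡ 15
60^8 ≡ 109
60^14 ≡ 112
60^16 ≡ 16
60^28 ≡ 1
The order of 60 is 28, so the subgroup it generates has 28 elements.
The index is φ(113) / ord(60) = 112 / 28 = 4.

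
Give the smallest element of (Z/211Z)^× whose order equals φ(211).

2

φ(211) = 211 − 1 = 210 = 2 · 3 · 5 · 7.
g is a primitive root iff g^(210/q) ≢ 1 (mod 211) for each prime q ∈ {2, 3, 5, 7}.
g = 2: 2^105 ≡ 210; 2^70 ≡ 196; 2^42 ≡ 107; 2^30 ≡ 171 — none is 1, so 2 is a primitive root.
The smallest primitive root modulo 211 is 2.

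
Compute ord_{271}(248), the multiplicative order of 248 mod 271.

Since 248 ∈ (Z/271Z)^×, its order divides φ(271) = 271 − 1 = 270 = 2 · 3^3 · 5.
Divisors of 270: 1, 2, 3, 5, 6, 9, 10, 15, 18, 27, 30, 45, 54, 90, 135, 270.
Compute 248^d (mod 271) for the divisors d until we hit 1:
248^1 ≡ 248 (mod 271)
248^2 ≡ 258 (mod 271)
248^3 ≡ 28 (mod 271)
248^5 ≡ 178 (mod 271)
248^6 ≡ 242 (mod 271)
248^9 ≡ 1 (mod 271) ✓
The smallest such exponent is 9, so the order of 248 is 9.

9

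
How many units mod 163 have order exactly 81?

54

φ(163) = 163 − 1 = 162 = 2 · 3^4.
(Z/163Z)^× is cyclic (|G| = 162); a cyclic group of order m has exactly φ(d) elements of each order d | m, and none otherwise.
81 = 3^4 divides 162, and φ(81) = 54.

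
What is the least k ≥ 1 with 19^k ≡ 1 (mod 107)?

ord(19) | φ(107) = 107 − 1 = 106 = 2 · 53.
Divisors of 106: 1, 2, 53, 106.
Test each divisor d:
19^1 ≡ 19 (mod 107)
19^2 ≡ 40 (mod 107)
19^53 ≡ 1 (mod 107) ✓
So ord_107(19) = 53.

53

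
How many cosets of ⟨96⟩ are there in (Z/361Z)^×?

The order of 96 must divide φ(361) = φ(19^2) = 19·(19−1) = 342 = 2 · 3^2 · 19.
Divisors of 342: 1, 2, 3, 6, 9, 18, 19, 38, 57, 114, 171, 342.
Check 96^d mod 361 for each divisor in increasing order:
96^1 ≡ 96 (mod 361)
96^2 ≡ 191 (mod 361)
96^3 ≡ 286 (mod 361)
96^6 ≡ 210 (mod 361)
96^9 ≡ 134 (mod 361)
96^18 ≡ 267 (mod 361)
96^19 ≡ 1 (mod 361) ✓
Thus |⟨96⟩| = ord(96) = 19.
[(Z/361Z)^× : ⟨96⟩] = 342/19 = 18.

18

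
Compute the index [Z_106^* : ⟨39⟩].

The order of 39 must divide φ(106) = φ(2)·φ(53) = 1·52 = 52 = 2^2 · 13.
Divisors of 52: 1, 2, 4, 13, 26, 52.
Evaluate successive powers at the divisors of 52:
39^1 ≡ 39 (mod 106)
39^2 ≡ 37 (mod 106)
39^4 ≡ 97 (mod 106)
39^13 ≡ 83 (mod 106)
39^26 ≡ 105 (mod 106)
39^52 ≡ 1 (mod 106) ✓
Thus |⟨39⟩| = ord(39) = 52.
[(Z/106Z)^× : ⟨39⟩] = 52/52 = 1.

1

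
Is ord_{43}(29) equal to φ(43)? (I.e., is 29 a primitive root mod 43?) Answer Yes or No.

φ(43) = 43 − 1 = 42 = 2 · 3 · 7.
An element g generates (Z/43Z)^× iff g^(42/q) ≢ 1 (mod 43) for each prime q ∈ {2, 3, 7}.
29^21 ≡ 42 (mod 43)  [q = 2: ≢ 1 ✓]
29^14 ≡ 6 (mod 43)  [q = 3: ≢ 1 ✓]
29^6 ≡ 21 (mod 43)  [q = 7: ≢ 1 ✓]
None equal 1, so ord_43(29) = 42: 29 is a primitive root.

Yes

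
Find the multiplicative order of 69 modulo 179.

178

Since 69 ∈ (Z/179Z)^×, its order divides φ(179) = 179 − 1 = 178 = 2 · 89.
Divisors of 178: 1, 2, 89, 178.
Compute 69^d (mod 179) for the divisors d until we hit 1:
69^1 ≡ 69
69^2 ≡ 107
69^89 ≡ 178
69^178 ≡ 1
So ord_179(69) = 178.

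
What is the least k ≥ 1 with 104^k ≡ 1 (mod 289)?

136

The order of 104 must divide φ(289) = φ(17^2) = 17·(17−1) = 272 = 2^4 · 17.
Divisors of 272: 1, 2, 4, 8, 16, 17, 34, 68, 136, 272.
Compute 104^d (mod 289) for the divisors d until we hit 1:
104^1 ≡ 104
104^2 ≡ 123
104^4 ≡ 101
104^8 ≡ 86
104^16 ≡ 171
104^17 ≡ 155
104^34 ≡ 38
104^68 ≡ 288
104^136 ≡ 1
Therefore the multiplicative order of 104 modulo 289 is 136.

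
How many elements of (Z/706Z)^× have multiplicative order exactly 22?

φ(706) = φ(2)·φ(353) = 1·352 = 352 = 2^5 · 11.
Since (Z/706Z)^× is cyclic of order 352, the number of elements of order d is φ(d) when d | 352 and 0 otherwise.
22 = 2 · 11 divides 352, and φ(22) = 10.

10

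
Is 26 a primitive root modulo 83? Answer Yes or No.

No

φ(83) = 83 − 1 = 82 = 2 · 41.
26 is a primitive root mod 83 iff 26^(φ(83)/q) ≢ 1 for every prime q | φ(83), i.e. q ∈ {2, 41}.
26^41 ≡ 1 (mod 83)  [q = 2: ≡ 1 ✗]
26^2 ≡ 12 (mod 83)  [q = 41: ≢ 1 ✓]
Since 26^41 ≡ 1, the order of 26 divides 41 < 82, so 26 is not a primitive root.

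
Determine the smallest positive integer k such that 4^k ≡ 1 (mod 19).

9

ord(4) | φ(19) = 19 − 1 = 18 = 2 · 3^2.
Divisors of 18: 1, 2, 3, 6, 9, 18.
Evaluate successive powers at the divisors of 18:
4^1 ≡ 4
4^2 ≡ 16
4^3 ≡ 7
4^6 ≡ 11
4^9 ≡ 1
Therefore the multiplicative order of 4 modulo 19 is 9.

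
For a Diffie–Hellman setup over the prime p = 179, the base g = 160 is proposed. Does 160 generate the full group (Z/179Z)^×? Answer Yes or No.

Yes

φ(179) = 179 − 1 = 178 = 2 · 89.
It suffices to check that the order of 160 is not a proper divisor of 178: compute 160^(178/q) for q ∈ {2, 89}.
160^89 ≡ 178 (mod 179)  [q = 2: ≢ 1 ✓]
160^2 ≡ 3 (mod 179)  [q = 89: ≢ 1 ✓]
Every test exponent gives a nontrivial residue, hence 160 generates the full group.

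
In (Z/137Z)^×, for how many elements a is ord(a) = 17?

φ(137) = 137 − 1 = 136 = 2^3 · 17.
In a cyclic group of order 136, there are φ(d) elements of order d for each divisor d of 136, and zero for non-divisors.
17 | 136, and φ(17) = 17 − 1 = 16.

16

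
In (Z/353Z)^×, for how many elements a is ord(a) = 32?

16

φ(353) = 353 − 1 = 352 = 2^5 · 11.
Since (Z/353Z)^× is cyclic of order 352, the number of elements of order d is φ(d) when d | 352 and 0 otherwise.
32 = 2^5 divides 352, and φ(32) = 16.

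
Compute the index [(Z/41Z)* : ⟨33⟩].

2

The order of 33 must divide φ(41) = 41 − 1 = 40 = 2^3 · 5.
Divisors of 40: 1, 2, 4, 5, 8, 10, 20, 40.
Test each divisor d:
33^1 ≡ 33 (mod 41)
33^2 ≡ 23 (mod 41)
33^4 ≡ 37 (mod 41)
33^5 ≡ 32 (mod 41)
33^8 ≡ 16 (mod 41)
33^10 ≡ 40 (mod 41)
33^20 ≡ 1 (mod 41) ✓
The order of 33 is 20, so the subgroup it generates has 20 elements.
Index = |(Z/41Z)^×| / |⟨33⟩| = 40 / 20 = 2.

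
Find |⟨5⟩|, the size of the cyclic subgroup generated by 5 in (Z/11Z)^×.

5

ord(5) | φ(11) = 11 − 1 = 10 = 2 · 5.
Divisors of 10: 1, 2, 5, 10.
Compute 5^d (mod 11) for the divisors d until we hit 1:
5^1 ≡ 5 (mod 11)
5^2 ≡ 3 (mod 11)
5^5 ≡ 1 (mod 11) ✓
Therefore the multiplicative order of 5 modulo 11 is 5.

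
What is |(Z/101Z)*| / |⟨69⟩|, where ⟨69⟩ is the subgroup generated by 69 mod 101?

5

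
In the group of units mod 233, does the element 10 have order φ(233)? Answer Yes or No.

Yes

φ(233) = 233 − 1 = 232 = 2^3 · 29.
Test 10^(232/q) mod 233 for each prime factor q of 232:
10^116 ≡ 232 (mod 233)  [q = 2: ≢ 1 ✓]
10^8 ≡ 128 (mod 233)  [q = 29: ≢ 1 ✓]
All checks pass, so 10 has order 232 and is a primitive root modulo 233.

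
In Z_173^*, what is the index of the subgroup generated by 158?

ord(158) | φ(173) = 173 − 1 = 172 = 2^2 · 43.
Divisors of 172: 1, 2, 4, 43, 86, 172.
Test each divisor d:
158^1 ≡ 158
158^2 ≡ 52
158^4 ≡ 109
158^43 ≡ 1
Thus |⟨158⟩| = ord(158) = 43.
The index is φ(173) / ord(158) = 172 / 43 = 4.

4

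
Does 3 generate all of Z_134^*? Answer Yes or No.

No

φ(134) = φ(2)·φ(67) = 1·66 = 66 = 2 · 3 · 11.
It suffices to check that the order of 3 is not a proper divisor of 66: compute 3^(66/q) for q ∈ {2, 3, 11}.
3^33 ≡ 133 (mod 134)  [q = 2: ≢ 1 ✓]
3^22 ≡ 1 (mod 134)  [q = 3: ≡ 1 ✗]
3^6 ≡ 59 (mod 134)  [q = 11: ≢ 1 ✓]
The check at q = 3 fails, so 3 generates a proper subgroup.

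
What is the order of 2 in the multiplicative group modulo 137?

68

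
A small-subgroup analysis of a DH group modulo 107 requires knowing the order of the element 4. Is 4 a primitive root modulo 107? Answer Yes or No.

No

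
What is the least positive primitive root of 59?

2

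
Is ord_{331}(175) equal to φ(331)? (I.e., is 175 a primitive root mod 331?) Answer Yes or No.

Yes

φ(331) = 331 − 1 = 330 = 2 · 3 · 5 · 11.
175 is a primitive root mod 331 iff 175^(φ(331)/q) ≢ 1 for every prime q | φ(331), i.e. q ∈ {2, 3, 5, 11}.
175^165 ≡ 330 (mod 331)  [q = 2: ≢ 1 ✓]
175^110 ≡ 299 (mod 331)  [q = 3: ≢ 1 ✓]
175^66 ≡ 323 (mod 331)  [q = 5: ≢ 1 ✓]
175^30 ≡ 85 (mod 331)  [q = 11: ≢ 1 ✓]
None equal 1, so ord_331(175) = 330: 175 is a primitive root.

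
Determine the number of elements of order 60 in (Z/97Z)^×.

φ(97) = 97 − 1 = 96 = 2^5 · 3.
(Z/97Z)^× is cyclic (|G| = 96); a cyclic group of order m has exactly φ(d) elements of each order d | m, and none otherwise.
Since 60 ∤ 96, the count is 0.

0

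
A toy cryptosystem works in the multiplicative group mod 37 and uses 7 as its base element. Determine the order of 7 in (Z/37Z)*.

9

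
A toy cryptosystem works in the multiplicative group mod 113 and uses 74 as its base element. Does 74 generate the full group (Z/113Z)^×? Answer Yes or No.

Yes

φ(113) = 113 − 1 = 112 = 2^4 · 7.
Test 74^(112/q) mod 113 for each prime factor q of 112:
74^56 ≡ 112 (mod 113)  [q = 2: ≢ 1 ✓]
74^16 ≡ 28 (mod 113)  [q = 7: ≢ 1 ✓]
None equal 1, so ord_113(74) = 112: 74 is a primitive root.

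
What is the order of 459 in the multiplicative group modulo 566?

141

The order of 459 must divide φ(566) = φ(2)·φ(283) = 1·282 = 282 = 2 · 3 · 47.
Divisors of 282: 1, 2, 3, 6, 47, 94, 141, 282.
Check 459^d mod 566 for each divisor in increasing order:
459^1 ≡ 459 (mod 566)
459^2 ≡ 129 (mod 566)
459^3 ≡ 347 (mod 566)
459^6 ≡ 417 (mod 566)
459^47 ≡ 521 (mod 566)
459^94 ≡ 327 (mod 566)
459^141 ≡ 1 (mod 566) ✓
Therefore the multiplicative order of 459 modulo 566 is 141.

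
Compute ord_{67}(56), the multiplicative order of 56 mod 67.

33

By Lagrange's theorem, ord_67(56) divides φ(67) = 67 − 1 = 66 = 2 · 3 · 11.
Divisors of 66: 1, 2, 3, 6, 11, 22, 33, 66.
Check 56^d mod 67 for each divisor in increasing order:
56^1 ≡ 56
56^2 ≡ 54
56^3 ≡ 9
56^6 ≡ 14
56^11 ≡ 37
56^22 ≡ 29
56^33 ≡ 1
Hence ord(56) = 33.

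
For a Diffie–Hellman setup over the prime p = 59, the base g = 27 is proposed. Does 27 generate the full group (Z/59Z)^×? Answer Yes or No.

φ(59) = 59 − 1 = 58 = 2 · 29.
Test 27^(58/q) mod 59 for each prime factor q of 58:
27^29 ≡ 1 (mod 59)  [q = 2: ≡ 1 ✗]
27^2 ≡ 21 (mod 59)  [q = 29: ≢ 1 ✓]
Since 27^29 ≡ 1, the order of 27 divides 29 < 58, so 27 is not a primitive root.

No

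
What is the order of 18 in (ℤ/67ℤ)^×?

66

Since 18 ∈ (Z/67Z)^×, its order divides φ(67) = 67 − 1 = 66 = 2 · 3 · 11.
Divisors of 66: 1, 2, 3, 6, 11, 22, 33, 66.
Compute 18^d (mod 67) for the divisors d until we hit 1:
18^1 ≡ 18 (mod 67)
18^2 ≡ 56 (mod 67)
18^3 ≡ 3 (mod 67)
18^6 ≡ 9 (mod 67)
18^11 ≡ 38 (mod 67)
18^22 ≡ 37 (mod 67)
18^33 ≡ 66 (mod 67)
18^66 ≡ 1 (mod 67) ✓
The smallest such exponent is 66, so the order of 18 is 66.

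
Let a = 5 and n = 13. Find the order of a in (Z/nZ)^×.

4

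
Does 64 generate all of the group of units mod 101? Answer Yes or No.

φ(101) = 101 − 1 = 100 = 2^2 · 5^2.
It suffices to check that the order of 64 is not a proper divisor of 100: compute 64^(100/q) for q ∈ {2, 5}.
64^50 ≡ 1 (mod 101)  [q = 2: ≡ 1 ✗]
64^20 ≡ 95 (mod 101)  [q = 5: ≢ 1 ✓]
64^50 ≡ 1 shows ord(64) | 50, strictly less than φ(101); not a primitive root.

No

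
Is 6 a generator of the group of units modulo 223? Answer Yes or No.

Yes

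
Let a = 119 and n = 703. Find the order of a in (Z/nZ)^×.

36

The order of 119 must divide φ(703) = φ(19·37) = (19−1)·(37−1) = 18·36 = 648 = 2^3 · 3^4.
Divisors of 648: 1, 2, 3, 4, 6, 8, 9, 12, 18, 24, 27, 36, 54, 72, 81, 108, 162, 216, 324, 648.
Evaluate successive powers at the divisors of 648:
119^1 ≡ 119
119^2 ≡ 101
119^3 ≡ 68
119^4 ≡ 359
119^6 ≡ 406
119^8 ≡ 232
119^9 ≡ 191
119^12 ≡ 334
119^18 ≡ 628
119^24 ≡ 482
119^27 ≡ 438
119^36 ≡ 1
So ord_703(119) = 36.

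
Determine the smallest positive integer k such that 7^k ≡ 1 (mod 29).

7

By Lagrange's theorem, ord_29(7) divides φ(29) = 29 − 1 = 28 = 2^2 · 7.
Divisors of 28: 1, 2, 4, 7, 14, 28.
Test each divisor d:
7^1 ≡ 7
7^2 ≡ 20
7^4 ≡ 23
7^7 ≡ 1
So ord_29(7) = 7.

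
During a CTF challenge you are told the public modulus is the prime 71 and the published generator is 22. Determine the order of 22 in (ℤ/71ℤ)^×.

70

Since 22 ∈ (Z/71Z)^×, its order divides φ(71) = 71 − 1 = 70 = 2 · 5 · 7.
Divisors of 70: 1, 2, 5, 7, 10, 14, 35, 70.
Check 22^d mod 71 for each divisor in increasing order:
22^1 ≡ 22 (mod 71)
22^2 ≡ 58 (mod 71)
22^5 ≡ 26 (mod 71)
22^7 ≡ 17 (mod 71)
22^10 ≡ 37 (mod 71)
22^14 ≡ 5 (mod 71)
22^35 ≡ 70 (mod 71)
22^70 ≡ 1 (mod 71) ✓
Therefore the multiplicative order of 22 modulo 71 is 70.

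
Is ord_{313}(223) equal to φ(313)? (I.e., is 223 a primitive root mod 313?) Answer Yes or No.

φ(313) = 313 − 1 = 312 = 2^3 · 3 · 13.
Test 223^(312/q) mod 313 for each prime factor q of 312:
223^156 ≡ 312 (mod 313)  [q = 2: ≢ 1 ✓]
223^104 ≡ 98 (mod 313)  [q = 3: ≢ 1 ✓]
223^24 ≡ 48 (mod 313)  [q = 13: ≢ 1 ✓]
None equal 1, so ord_313(223) = 312: 223 is a primitive root.

Yes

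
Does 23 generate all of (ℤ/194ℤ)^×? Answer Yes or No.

φ(194) = φ(2)·φ(97) = 1·96 = 96 = 2^5 · 3.
23 is a primitive root mod 194 iff 23^(φ(194)/q) ≢ 1 for every prime q | φ(194), i.e. q ∈ {2, 3}.
23^48 ≡ 193 (mod 194)  [q = 2: ≢ 1 ✓]
23^32 ≡ 61 (mod 194)  [q = 3: ≢ 1 ✓]
Every test exponent gives a nontrivial residue, hence 23 generates the full group.

Yes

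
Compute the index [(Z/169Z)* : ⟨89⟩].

13

ord(89) | φ(169) = φ(13^2) = 13·(13−1) = 156 = 2^2 · 3 · 13.
Divisors of 156: 1, 2, 3, 4, 6, 12, 13, 26, 39, 52, 78, 156.
Test each divisor d:
89^1 ≡ 89
89^2 ≡ 147
89^3 ≡ 70
89^4 ≡ 146
89^6 ≡ 168
89^12 ≡ 1
Thus |⟨89⟩| = ord(89) = 12.
The index is φ(169) / ord(89) = 156 / 12 = 13.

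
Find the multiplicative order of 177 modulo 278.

69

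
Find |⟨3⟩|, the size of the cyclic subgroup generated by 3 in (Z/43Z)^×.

ord(3) | φ(43) = 43 − 1 = 42 = 2 · 3 · 7.
Divisors of 42: 1, 2, 3, 6, 7, 14, 21, 42.
Test each divisor d:
3^1 ≡ 3 (mod 43)
3^2 ≡ 9 (mod 43)
3^3 ≡ 27 (mod 43)
3^6 ≡ 41 (mod 43)
3^7 ≡ 37 (mod 43)
3^14 ≡ 36 (mod 43)
3^21 ≡ 42 (mod 43)
3^42 ≡ 1 (mod 43) ✓
The smallest such exponent is 42, so the order of 3 is 42.

42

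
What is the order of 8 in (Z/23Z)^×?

11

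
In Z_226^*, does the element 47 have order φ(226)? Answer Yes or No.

Yes

φ(226) = φ(2)·φ(113) = 1·112 = 112 = 2^4 · 7.
Test 47^(112/q) mod 226 for each prime factor q of 112:
47^56 ≡ 225 (mod 226)  [q = 2: ≢ 1 ✓]
47^16 ≡ 129 (mod 226)  [q = 7: ≢ 1 ✓]
None equal 1, so ord_226(47) = 112: 47 is a primitive root.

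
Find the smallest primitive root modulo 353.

3

φ(353) = 353 − 1 = 352 = 2^5 · 11.
g is a primitive root iff g^(352/q) ≢ 1 (mod 353) for each prime q ∈ {2, 11}.
g = 2: 2^176 ≡ 1 — hits 1, so not a primitive root.
g = 3: 3^176 ≡ 352; 3^32 ≡ 140 — none is 1, so 3 is a primitive root.
So 3 is the smallest generator of (Z/353Z)^×.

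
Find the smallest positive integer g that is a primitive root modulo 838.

11

φ(838) = φ(2)·φ(419) = 1·418 = 418 = 2 · 11 · 19.
Test candidates g = 2, 3, … against the prime factors q ∈ {2, 11, 19} of φ(838): g is a generator iff g^(418/q) ≢ 1 for every such q.
g = 2: gcd(2, 838) = 2 > 1, not a unit — skip.
g = 3: 3^209 ≡ 1 — hits 1, so not a primitive root.
g = 4: gcd(4, 838) = 2 > 1, not a unit — skip.
g = 5: 5^209 ≡ 1 — hits 1, so not a primitive root.
g = 6: gcd(6, 838) = 2 > 1, not a unit — skip.
g = 7: 7^209 ≡ 1 — hits 1, so not a primitive root.
g = 8: gcd(8, 838) = 2 > 1, not a unit — skip.
g = 9: 9^209 ≡ 1 — hits 1, so not a primitive root.
g = 10: gcd(10, 838) = 2 > 1, not a unit — skip.
g = 11: 11^209 ≡ 837; 11^38 ≡ 753; 11^22 ≡ 7 — none is 1, so 11 is a primitive root.
The smallest primitive root modulo 838 is 11.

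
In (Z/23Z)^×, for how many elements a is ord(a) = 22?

10

φ(23) = 23 − 1 = 22 = 2 · 11.
(Z/23Z)^× is cyclic (|G| = 22); a cyclic group of order m has exactly φ(d) elements of each order d | m, and none otherwise.
22 = 2 · 11 divides 22, and φ(22) = 10.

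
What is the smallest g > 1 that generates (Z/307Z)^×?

5

φ(307) = 307 − 1 = 306 = 2 · 3^2 · 17.
Test candidates g = 2, 3, … against the prime factors q ∈ {2, 3, 17} of φ(307): g is a generator iff g^(306/q) ≢ 1 for every such q.
g = 2: 2^153 ≡ 306; 2^102 ≡ 1 — hits 1, so not a primitive root.
g = 3: 3^153 ≡ 306; 3^102 ≡ 1 — hits 1, so not a primitive root.
g = 4: 4^153 ≡ 1 — hits 1, so not a primitive root.
g = 5: 5^153 ≡ 306; 5^102 ≡ 289; 5^18 ≡ 81 — none is 1, so 5 is a primitive root.
So 5 is the smallest generator of (Z/307Z)^×.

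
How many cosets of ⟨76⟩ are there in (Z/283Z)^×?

The order of 76 must divide φ(283) = 283 − 1 = 282 = 2 · 3 · 47.
Divisors of 282: 1, 2, 3, 6, 47, 94, 141, 282.
Compute 76^d (mod 283) for the divisors d until we hit 1:
76^1 ≡ 76 (mod 283)
76^2 ≡ 116 (mod 283)
76^3 ≡ 43 (mod 283)
76^6 ≡ 151 (mod 283)
76^47 ≡ 282 (mod 283)
76^94 ≡ 1 (mod 283) ✓
Thus |⟨76⟩| = ord(76) = 94.
[(Z/283Z)^× : ⟨76⟩] = 282/94 = 3.

3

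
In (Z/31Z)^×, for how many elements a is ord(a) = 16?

0

φ(31) = 31 − 1 = 30 = 2 · 3 · 5.
Since (Z/31Z)^× is cyclic of order 30, the number of elements of order d is φ(d) when d | 30 and 0 otherwise.
16 does not divide 30, so no element of (Z/31Z)^× has order 16.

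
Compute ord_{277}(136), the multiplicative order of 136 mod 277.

Since 136 ∈ (Z/277Z)^×, its order divides φ(277) = 277 − 1 = 276 = 2^2 · 3 · 23.
Divisors of 276: 1, 2, 3, 4, 6, 12, 23, 46, 69, 92, 138, 276.
Evaluate successive powers at the divisors of 276:
136^1 ≡ 136 (mod 277)
136^2 ≡ 214 (mod 277)
136^3 ≡ 19 (mod 277)
136^4 ≡ 91 (mod 277)
136^6 ≡ 84 (mod 277)
136^12 ≡ 131 (mod 277)
136^23 ≡ 116 (mod 277)
136^46 ≡ 160 (mod 277)
136^69 ≡ 1 (mod 277) ✓
Hence ord(136) = 69.

69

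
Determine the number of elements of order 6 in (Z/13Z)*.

2

φ(13) = 13 − 1 = 12 = 2^2 · 3.
In a cyclic group of order 12, there are φ(d) elements of order d for each divisor d of 12, and zero for non-divisors.
6 = 2 · 3 divides 12, and φ(6) = 2.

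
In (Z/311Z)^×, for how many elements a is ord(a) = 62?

30

φ(311) = 311 − 1 = 310 = 2 · 5 · 31.
Since (Z/311Z)^× is cyclic of order 310, the number of elements of order d is φ(d) when d | 310 and 0 otherwise.
62 = 2 · 31 divides 310, and φ(62) = 30.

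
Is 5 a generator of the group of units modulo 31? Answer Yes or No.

No

φ(31) = 31 − 1 = 30 = 2 · 3 · 5.
An element g generates (Z/31Z)^× iff g^(30/q) ≢ 1 (mod 31) for each prime q ∈ {2, 3, 5}.
5^15 ≡ 1 (mod 31)  [q = 2: ≡ 1 ✗]
5^10 ≡ 5 (mod 31)  [q = 3: ≢ 1 ✓]
5^6 ≡ 1 (mod 31)  [q = 5: ≡ 1 ✗]
The check at q = 2 fails, so 5 generates a proper subgroup.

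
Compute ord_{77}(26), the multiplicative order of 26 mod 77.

By Lagrange's theorem, ord_77(26) divides φ(77) = φ(7·11) = (7−1)·(11−1) = 6·10 = 60 = 2^2 · 3 · 5.
Divisors of 60: 1, 2, 3, 4, 5, 6, 10, 12, 15, 20, 30, 60.
Evaluate successive powers at the divisors of 60:
26^1 ≡ 26
26^2 ≡ 60
26^3 ≡ 20
26^4 ≡ 58
26^5 ≡ 45
26^6 ≡ 15
26^10 ≡ 23
26^12 ≡ 71
26^15 ≡ 34
26^20 ≡ 67
26^30 ≡ 1
Hence ord(26) = 30.

30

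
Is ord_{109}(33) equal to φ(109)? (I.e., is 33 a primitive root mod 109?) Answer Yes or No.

φ(109) = 109 − 1 = 108 = 2^2 · 3^3.
An element g generates (Z/109Z)^× iff g^(108/q) ≢ 1 (mod 109) for each prime q ∈ {2, 3}.
33^54 ≡ 108 (mod 109)  [q = 2: ≢ 1 ✓]
33^36 ≡ 1 (mod 109)  [q = 3: ≡ 1 ✗]
Since 33^36 ≡ 1, the order of 33 divides 36 < 108, so 33 is not a primitive root.

No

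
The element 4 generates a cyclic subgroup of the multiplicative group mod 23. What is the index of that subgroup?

By Lagrange's theorem, ord_23(4) divides φ(23) = 23 − 1 = 22 = 2 · 11.
Divisors of 22: 1, 2, 11, 22.
Check 4^d mod 23 for each divisor in increasing order:
4^1 ≡ 4
4^2 ≡ 16
4^11 ≡ 1
The order of 4 is 11, so the subgroup it generates has 11 elements.
Index = |(Z/23Z)^×| / |⟨4⟩| = 22 / 11 = 2.

2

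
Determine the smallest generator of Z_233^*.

3

φ(233) = 233 − 1 = 232 = 2^3 · 29.
g is a primitive root iff g^(232/q) ≢ 1 (mod 233) for each prime q ∈ {2, 29}.
g = 2: 2^116 ≡ 1 — hits 1, so not a primitive root.
g = 3: 3^116 ≡ 232; 3^8 ≡ 37 — none is 1, so 3 is a primitive root.
The smallest primitive root modulo 233 is 3.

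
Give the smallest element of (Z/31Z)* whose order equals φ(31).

3

φ(31) = 31 − 1 = 30 = 2 · 3 · 5.
Test candidates g = 2, 3, … against the prime factors q ∈ {2, 3, 5} of φ(31): g is a generator iff g^(30/q) ≢ 1 for every such q.
g = 2: 2^15 ≡ 1 — hits 1, so not a primitive root.
g = 3: 3^15 ≡ 30; 3^10 ≡ 25; 3^6 ≡ 16 — none is 1, so 3 is a primitive root.
The smallest primitive root modulo 31 is 3.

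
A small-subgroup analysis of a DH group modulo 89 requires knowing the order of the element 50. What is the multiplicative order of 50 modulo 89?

By Lagrange's theorem, ord_89(50) divides φ(89) = 89 − 1 = 88 = 2^3 · 11.
Divisors of 88: 1, 2, 4, 8, 11, 22, 44, 88.
Check 50^d mod 89 for each divisor in increasing order:
50^1 ≡ 50
50^2 ≡ 8
50^4 ≡ 64
50^8 ≡ 2
50^11 ≡ 88
50^22 ≡ 1
Hence ord(50) = 22.

22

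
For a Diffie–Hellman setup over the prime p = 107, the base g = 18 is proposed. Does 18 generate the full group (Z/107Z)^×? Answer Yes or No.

Yes

φ(107) = 107 − 1 = 106 = 2 · 53.
Test 18^(106/q) mod 107 for each prime factor q of 106:
18^53 ≡ 106 (mod 107)  [q = 2: ≢ 1 ✓]
18^2 ≡ 3 (mod 107)  [q = 53: ≢ 1 ✓]
None equal 1, so ord_107(18) = 106: 18 is a primitive root.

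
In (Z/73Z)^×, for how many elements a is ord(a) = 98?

0

φ(73) = 73 − 1 = 72 = 2^3 · 3^2.
Since (Z/73Z)^× is cyclic of order 72, the number of elements of order d is φ(d) when d | 72 and 0 otherwise.
Here 72 is not a multiple of 98, so there are no elements of order 98.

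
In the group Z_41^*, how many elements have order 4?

φ(41) = 41 − 1 = 40 = 2^3 · 5.
In a cyclic group of order 40, there are φ(d) elements of order d for each divisor d of 40, and zero for non-divisors.
4 = 2^2 divides 40, and φ(4) = 2.

2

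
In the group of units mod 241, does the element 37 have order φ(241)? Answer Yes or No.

φ(241) = 241 − 1 = 240 = 2^4 · 3 · 5.
37 is a primitive root mod 241 iff 37^(φ(241)/q) ≢ 1 for every prime q | φ(241), i.e. q ∈ {2, 3, 5}.
37^120 ≡ 240 (mod 241)  [q = 2: ≢ 1 ✓]
37^80 ≡ 15 (mod 241)  [q = 3: ≢ 1 ✓]
37^48 ≡ 205 (mod 241)  [q = 5: ≢ 1 ✓]
None equal 1, so ord_241(37) = 240: 37 is a primitive root.

Yes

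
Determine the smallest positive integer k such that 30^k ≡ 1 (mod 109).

108

ord(30) | φ(109) = 109 − 1 = 108 = 2^2 · 3^3.
Divisors of 108: 1, 2, 3, 4, 6, 9, 12, 18, 27, 36, 54, 108.
Test each divisor d:
30^1 ≡ 30 (mod 109)
30^2 ≡ 28 (mod 109)
30^3 ≡ 77 (mod 109)
30^4 ≡ 21 (mod 109)
30^6 ≡ 43 (mod 109)
30^9 ≡ 41 (mod 109)
30^12 ≡ 105 (mod 109)
30^18 ≡ 46 (mod 109)
30^27 ≡ 33 (mod 109)
30^36 ≡ 45 (mod 109)
30^54 ≡ 108 (mod 109)
30^108 ≡ 1 (mod 109) ✓
The smallest such exponent is 108, so the order of 30 is 108.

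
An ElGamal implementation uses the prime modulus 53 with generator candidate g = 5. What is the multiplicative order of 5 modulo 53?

52

Since 5 ∈ (Z/53Z)^×, its order divides φ(53) = 53 − 1 = 52 = 2^2 · 13.
Divisors of 52: 1, 2, 4, 13, 26, 52.
Check 5^d mod 53 for each divisor in increasing order:
5^1 ≡ 5 (mod 53)
5^2 ≡ 25 (mod 53)
5^4 ≡ 42 (mod 53)
5^13 ≡ 23 (mod 53)
5^26 ≡ 52 (mod 53)
5^52 ≡ 1 (mod 53) ✓
Hence ord(5) = 52.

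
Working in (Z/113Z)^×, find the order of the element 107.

Since 107 ∈ (Z/113Z)^×, its order divides φ(113) = 113 − 1 = 112 = 2^4 · 7.
Divisors of 112: 1, 2, 4, 7, 8, 14, 16, 28, 56, 112.
Compute 107^d (mod 113) for the divisors d until we hit 1:
107^1 ≡ 107 (mod 113)
107^2 ≡ 36 (mod 113)
107^4 ≡ 53 (mod 113)
107^7 ≡ 78 (mod 113)
107^8 ≡ 97 (mod 113)
107^14 ≡ 95 (mod 113)
107^16 ≡ 30 (mod 113)
107^28 ≡ 98 (mod 113)
107^56 ≡ 112 (mod 113)
107^112 ≡ 1 (mod 113) ✓
Hence ord(107) = 112.

112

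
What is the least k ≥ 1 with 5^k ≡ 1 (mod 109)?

Since 5 ∈ (Z/109Z)^×, its order divides φ(109) = 109 − 1 = 108 = 2^2 · 3^3.
Divisors of 108: 1, 2, 3, 4, 6, 9, 12, 18, 27, 36, 54, 108.
Check 5^d mod 109 for each divisor in increasing order:
5^1 ≡ 5
5^2 ≡ 25
5^3 ≡ 16
5^4 ≡ 80
5^6 ≡ 38
5^9 ≡ 63
5^12 ≡ 27
5^18 ≡ 45
5^27 ≡ 1
Therefore the multiplicative order of 5 modulo 109 is 27.

27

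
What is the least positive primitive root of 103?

5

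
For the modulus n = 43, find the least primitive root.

3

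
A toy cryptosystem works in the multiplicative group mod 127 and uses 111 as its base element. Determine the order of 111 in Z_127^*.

14

The order of 111 must divide φ(127) = 127 − 1 = 126 = 2 · 3^2 · 7.
Divisors of 126: 1, 2, 3, 6, 7, 9, 14, 18, 21, 42, 63, 126.
Test each divisor d:
111^1 ≡ 111 (mod 127)
111^2 ≡ 2 (mod 127)
111^3 ≡ 95 (mod 127)
111^6 ≡ 8 (mod 127)
111^7 ≡ 126 (mod 127)
111^9 ≡ 125 (mod 127)
111^14 ≡ 1 (mod 127) ✓
Therefore the multiplicative order of 111 modulo 127 is 14.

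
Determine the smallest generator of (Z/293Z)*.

2

φ(293) = 293 − 1 = 292 = 2^2 · 73.
Test candidates g = 2, 3, … against the prime factors q ∈ {2, 73} of φ(293): g is a generator iff g^(292/q) ≢ 1 for every such q.
g = 2: 2^146 ≡ 292; 2^4 ≡ 16 — none is 1, so 2 is a primitive root.
The smallest primitive root modulo 293 is 2.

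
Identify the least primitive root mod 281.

3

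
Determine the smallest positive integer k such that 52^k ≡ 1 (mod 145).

28

By Lagrange's theorem, ord_145(52) divides φ(145) = φ(5·29) = (5−1)·(29−1) = 4·28 = 112 = 2^4 · 7.
Divisors of 112: 1, 2, 4, 7, 8, 14, 16, 28, 56, 112.
Test each divisor d:
52^1 ≡ 52 (mod 145)
52^2 ≡ 94 (mod 145)
52^4 ≡ 136 (mod 145)
52^7 ≡ 88 (mod 145)
52^8 ≡ 81 (mod 145)
52^14 ≡ 59 (mod 145)
52^16 ≡ 36 (mod 145)
52^28 ≡ 1 (mod 145) ✓
So ord_145(52) = 28.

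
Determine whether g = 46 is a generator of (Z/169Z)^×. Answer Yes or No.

φ(169) = φ(13^2) = 13·(13−1) = 156 = 2^2 · 3 · 13.
An element g generates (Z/169Z)^× iff g^(156/q) ≢ 1 (mod 169) for each prime q ∈ {2, 3, 13}.
46^78 ≡ 168 (mod 169)  [q = 2: ≢ 1 ✓]
46^52 ≡ 22 (mod 169)  [q = 3: ≢ 1 ✓]
46^12 ≡ 40 (mod 169)  [q = 13: ≢ 1 ✓]
None equal 1, so ord_169(46) = 156: 46 is a primitive root.

Yes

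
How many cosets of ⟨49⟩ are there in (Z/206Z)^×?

By Lagrange's theorem, ord_206(49) divides φ(206) = φ(2)·φ(103) = 1·102 = 102 = 2 · 3 · 17.
Divisors of 102: 1, 2, 3, 6, 17, 34, 51, 102.
Check 49^d mod 206 for each divisor in increasing order:
49^1 ≡ 49 (mod 206)
49^2 ≡ 135 (mod 206)
49^3 ≡ 23 (mod 206)
49^6 ≡ 117 (mod 206)
49^17 ≡ 159 (mod 206)
49^34 ≡ 149 (mod 206)
49^51 ≡ 1 (mod 206) ✓
The order of 49 is 51, so the subgroup it generates has 51 elements.
Index = |(Z/206Z)^×| / |⟨49⟩| = 102 / 51 = 2.

2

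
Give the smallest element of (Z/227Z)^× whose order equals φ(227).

2

φ(227) = 227 − 1 = 226 = 2 · 113.
g is a primitive root iff g^(226/q) ≢ 1 (mod 227) for each prime q ∈ {2, 113}.
g = 2: 2^113 ≡ 226; 2^2 ≡ 4 — none is 1, so 2 is a primitive root.
So 2 is the smallest generator of (Z/227Z)^×.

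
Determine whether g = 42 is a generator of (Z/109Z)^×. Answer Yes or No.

Yes

φ(109) = 109 − 1 = 108 = 2^2 · 3^3.
42 is a primitive root mod 109 iff 42^(φ(109)/q) ≢ 1 for every prime q | φ(109), i.e. q ∈ {2, 3}.
42^54 ≡ 108 (mod 109)  [q = 2: ≢ 1 ✓]
42^36 ≡ 45 (mod 109)  [q = 3: ≢ 1 ✓]
Every test exponent gives a nontrivial residue, hence 42 generates the full group.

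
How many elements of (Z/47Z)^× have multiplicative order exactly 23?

22

φ(47) = 47 − 1 = 46 = 2 · 23.
(Z/47Z)^× is cyclic (|G| = 46); a cyclic group of order m has exactly φ(d) elements of each order d | m, and none otherwise.
23 | 46, and φ(23) = 23 − 1 = 22.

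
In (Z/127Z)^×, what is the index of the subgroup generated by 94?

6

Since 94 ∈ (Z/127Z)^×, its order divides φ(127) = 127 − 1 = 126 = 2 · 3^2 · 7.
Divisors of 126: 1, 2, 3, 6, 7, 9, 14, 18, 21, 42, 63, 126.
Evaluate successive powers at the divisors of 126:
94^1 ≡ 94 (mod 127)
94^2 ≡ 73 (mod 127)
94^3 ≡ 4 (mod 127)
94^6 ≡ 16 (mod 127)
94^7 ≡ 107 (mod 127)
94^9 ≡ 64 (mod 127)
94^14 ≡ 19 (mod 127)
94^18 ≡ 32 (mod 127)
94^21 ≡ 1 (mod 127) ✓
The order of 94 is 21, so the subgroup it generates has 21 elements.
[(Z/127Z)^× : ⟨94⟩] = 126/21 = 6.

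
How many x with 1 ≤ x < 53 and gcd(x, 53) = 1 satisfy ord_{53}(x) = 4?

2

φ(53) = 53 − 1 = 52 = 2^2 · 13.
(Z/53Z)^× is cyclic (|G| = 52); a cyclic group of order m has exactly φ(d) elements of each order d | m, and none otherwise.
4 = 2^2 divides 52, and φ(4) = 2.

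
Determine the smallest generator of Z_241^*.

φ(241) = 241 − 1 = 240 = 2^4 · 3 · 5.
g is a primitive root iff g^(240/q) ≢ 1 (mod 241) for each prime q ∈ {2, 3, 5}.
g = 2: 2^120 ≡ 1 — hits 1, so not a primitive root.
g = 3: 3^120 ≡ 1 — hits 1, so not a primitive root.
g = 4: 4^120 ≡ 1 — hits 1, so not a primitive root.
g = 5: 5^120 ≡ 1 — hits 1, so not a primitive root.
g = 6: 6^120 ≡ 1 — hits 1, so not a primitive root.
g = 7: 7^120 ≡ 240; 7^80 ≡ 15; 7^48 ≡ 91 — none is 1, so 7 is a primitive root.
So 7 is the smallest generator of (Z/241Z)^×.

7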